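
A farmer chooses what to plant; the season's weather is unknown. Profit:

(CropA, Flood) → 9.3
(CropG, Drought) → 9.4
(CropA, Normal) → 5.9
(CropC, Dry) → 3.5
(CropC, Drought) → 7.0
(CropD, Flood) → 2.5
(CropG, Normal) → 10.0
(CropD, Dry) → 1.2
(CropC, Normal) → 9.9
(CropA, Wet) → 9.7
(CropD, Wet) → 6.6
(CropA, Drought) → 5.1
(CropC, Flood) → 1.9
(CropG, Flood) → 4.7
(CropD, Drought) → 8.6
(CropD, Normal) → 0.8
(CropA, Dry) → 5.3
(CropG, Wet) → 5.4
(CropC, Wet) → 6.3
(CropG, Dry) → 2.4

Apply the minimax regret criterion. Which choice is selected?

Column bests: Drought=9.4, Dry=5.3, Normal=10.0, Wet=9.7, Flood=9.3.
CropG regrets: 0.0, 2.9, 0.0, 4.3, 4.6 → max 4.6
CropD regrets: 0.8, 4.1, 9.2, 3.1, 6.8 → max 9.2
CropA regrets: 4.3, 0.0, 4.1, 0.0, 0.0 → max 4.3
CropC regrets: 2.4, 1.8, 0.1, 3.4, 7.4 → max 7.4
Smallest max regret = 4.3 → CropA.

CropA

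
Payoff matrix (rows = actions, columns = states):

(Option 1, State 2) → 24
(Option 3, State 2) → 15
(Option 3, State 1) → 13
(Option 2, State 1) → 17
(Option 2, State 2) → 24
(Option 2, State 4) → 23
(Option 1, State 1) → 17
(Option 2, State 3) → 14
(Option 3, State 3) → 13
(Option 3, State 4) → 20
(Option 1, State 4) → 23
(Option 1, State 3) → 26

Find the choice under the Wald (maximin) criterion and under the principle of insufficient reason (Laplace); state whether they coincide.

Row minima: Option 1=17, Option 2=14, Option 3=13
Best worst-case = 17 → Option 1.
Row averages: Option 1=22.5, Option 2=19.5, Option 3=15.25
Highest average = 22.5 → Option 1.

maximin → Option 1; laplace → Option 1 (agree)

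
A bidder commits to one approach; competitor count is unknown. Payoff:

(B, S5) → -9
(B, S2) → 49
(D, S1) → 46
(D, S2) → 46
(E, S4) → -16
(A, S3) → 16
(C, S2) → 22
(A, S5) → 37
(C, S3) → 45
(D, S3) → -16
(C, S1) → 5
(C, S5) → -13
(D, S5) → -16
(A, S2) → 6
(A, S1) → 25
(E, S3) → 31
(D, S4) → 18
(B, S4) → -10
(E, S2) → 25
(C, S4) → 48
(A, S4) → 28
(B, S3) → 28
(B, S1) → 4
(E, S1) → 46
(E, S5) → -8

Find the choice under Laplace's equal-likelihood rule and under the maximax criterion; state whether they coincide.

Row averages: A=22.4, B=12.4, C=21.4, D=15.6, E=15.6
Highest average = 22.4 → A.
Row maxima: A=37, B=49, C=48, D=46, E=46
Best best-case = 49 → B.

laplace → A; maximax → B (disagree)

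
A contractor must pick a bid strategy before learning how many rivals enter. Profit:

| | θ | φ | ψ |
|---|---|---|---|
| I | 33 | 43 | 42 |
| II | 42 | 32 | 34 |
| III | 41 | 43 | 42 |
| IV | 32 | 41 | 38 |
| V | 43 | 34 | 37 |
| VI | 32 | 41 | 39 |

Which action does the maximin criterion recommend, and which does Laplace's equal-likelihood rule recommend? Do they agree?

maximin → III; laplace → III (agree)

Row minima: I=33, II=32, III=41, IV=32, V=34, VI=32
Best worst-case = 41 → III.
Row averages: I=118/3, II=36, III=42, IV=37, V=38, VI=112/3
Highest average = 42 → III.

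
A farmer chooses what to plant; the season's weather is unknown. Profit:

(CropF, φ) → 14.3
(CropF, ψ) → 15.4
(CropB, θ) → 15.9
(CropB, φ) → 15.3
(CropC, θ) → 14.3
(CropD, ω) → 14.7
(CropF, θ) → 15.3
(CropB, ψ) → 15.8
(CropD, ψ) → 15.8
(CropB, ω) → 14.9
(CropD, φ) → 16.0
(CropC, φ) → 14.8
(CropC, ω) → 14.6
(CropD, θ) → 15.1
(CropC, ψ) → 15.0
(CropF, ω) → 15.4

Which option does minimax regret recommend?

Column bests: θ=15.9, φ=16.0, ψ=15.8, ω=15.4.
CropC regrets: 1.6, 1.2, 0.8, 0.8 → max 1.6
CropB regrets: 0.0, 0.7, 0.0, 0.5 → max 0.7
CropD regrets: 0.8, 0.0, 0.0, 0.7 → max 0.8
CropF regrets: 0.6, 1.7, 0.4, 0.0 → max 1.7
Smallest max regret = 0.7 → CropB.

CropB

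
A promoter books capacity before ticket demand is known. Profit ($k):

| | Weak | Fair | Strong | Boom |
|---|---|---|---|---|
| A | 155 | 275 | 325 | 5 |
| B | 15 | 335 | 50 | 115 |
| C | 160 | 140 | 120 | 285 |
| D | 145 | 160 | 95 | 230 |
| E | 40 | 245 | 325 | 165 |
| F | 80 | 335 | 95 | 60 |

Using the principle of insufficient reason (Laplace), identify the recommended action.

E

Row averages: A=190, B=128.75, C=176.25, D=157.5, E=193.75, F=142.5
Highest average = 193.75 → E.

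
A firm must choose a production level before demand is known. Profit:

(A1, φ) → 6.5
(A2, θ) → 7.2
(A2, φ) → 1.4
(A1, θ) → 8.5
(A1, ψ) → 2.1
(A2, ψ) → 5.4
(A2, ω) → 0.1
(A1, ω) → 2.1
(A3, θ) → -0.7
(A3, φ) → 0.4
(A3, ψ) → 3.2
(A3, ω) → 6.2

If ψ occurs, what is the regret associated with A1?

Best payoff under ψ is 5.4.
Regret = 5.4 − 2.1 = 3.3.

3.3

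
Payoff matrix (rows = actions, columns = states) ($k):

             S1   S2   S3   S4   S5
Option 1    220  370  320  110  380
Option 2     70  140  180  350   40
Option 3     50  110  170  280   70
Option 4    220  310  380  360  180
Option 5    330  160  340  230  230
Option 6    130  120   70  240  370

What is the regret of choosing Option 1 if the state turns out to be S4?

250

Best payoff under S4 is 360.
Regret = 360 − 110 = 250.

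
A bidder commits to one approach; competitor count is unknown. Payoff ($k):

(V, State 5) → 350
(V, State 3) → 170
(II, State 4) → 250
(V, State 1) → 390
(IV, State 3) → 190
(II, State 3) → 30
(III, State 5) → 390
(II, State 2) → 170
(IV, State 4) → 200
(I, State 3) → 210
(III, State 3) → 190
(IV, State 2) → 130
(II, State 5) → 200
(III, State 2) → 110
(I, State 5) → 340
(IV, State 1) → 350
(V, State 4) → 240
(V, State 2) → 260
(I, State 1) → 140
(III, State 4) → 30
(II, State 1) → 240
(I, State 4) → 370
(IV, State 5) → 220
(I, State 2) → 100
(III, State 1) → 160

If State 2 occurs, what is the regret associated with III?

150

Best payoff under State 2 is 260.
Regret = 260 − 110 = 150.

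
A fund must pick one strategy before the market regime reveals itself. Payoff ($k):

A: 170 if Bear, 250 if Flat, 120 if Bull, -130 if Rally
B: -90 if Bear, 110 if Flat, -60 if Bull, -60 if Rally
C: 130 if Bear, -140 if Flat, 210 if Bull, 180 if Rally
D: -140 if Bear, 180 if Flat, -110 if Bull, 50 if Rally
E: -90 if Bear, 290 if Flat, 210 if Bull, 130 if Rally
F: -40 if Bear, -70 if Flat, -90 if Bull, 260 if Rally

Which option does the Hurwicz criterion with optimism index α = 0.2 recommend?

E

A: 0.2·250 + 0.8·(-130) = -54
B: 0.2·110 + 0.8·(-90) = -50
C: 0.2·210 + 0.8·(-140) = -70
D: 0.2·180 + 0.8·(-140) = -76
E: 0.2·290 + 0.8·(-90) = -14
F: 0.2·260 + 0.8·(-90) = -20
Highest Hurwicz score = -14 → E.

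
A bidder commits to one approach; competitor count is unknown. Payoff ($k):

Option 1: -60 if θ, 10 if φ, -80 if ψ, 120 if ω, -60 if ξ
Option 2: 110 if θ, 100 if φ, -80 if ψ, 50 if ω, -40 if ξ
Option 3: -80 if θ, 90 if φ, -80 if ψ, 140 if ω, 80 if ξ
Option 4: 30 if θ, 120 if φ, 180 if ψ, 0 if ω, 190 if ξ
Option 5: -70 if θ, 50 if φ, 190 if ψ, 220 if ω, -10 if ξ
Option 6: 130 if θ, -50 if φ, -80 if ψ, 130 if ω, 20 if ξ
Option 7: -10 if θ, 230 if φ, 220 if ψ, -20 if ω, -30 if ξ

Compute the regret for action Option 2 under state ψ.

300

Best payoff under ψ is 220.
Regret = 220 − (-80) = 300.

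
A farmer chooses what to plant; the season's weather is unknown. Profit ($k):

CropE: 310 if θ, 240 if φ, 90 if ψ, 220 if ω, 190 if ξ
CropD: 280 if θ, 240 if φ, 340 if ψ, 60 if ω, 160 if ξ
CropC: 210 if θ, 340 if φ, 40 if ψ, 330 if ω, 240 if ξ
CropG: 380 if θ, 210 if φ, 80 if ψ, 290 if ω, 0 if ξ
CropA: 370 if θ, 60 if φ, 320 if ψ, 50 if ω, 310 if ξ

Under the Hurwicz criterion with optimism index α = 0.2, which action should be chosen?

CropE: 0.2·310 + 0.8·90 = 134
CropD: 0.2·340 + 0.8·60 = 116
CropC: 0.2·340 + 0.8·40 = 100
CropG: 0.2·380 + 0.8·0 = 76
CropA: 0.2·370 + 0.8·50 = 114
Highest Hurwicz score = 134 → CropE.

CropE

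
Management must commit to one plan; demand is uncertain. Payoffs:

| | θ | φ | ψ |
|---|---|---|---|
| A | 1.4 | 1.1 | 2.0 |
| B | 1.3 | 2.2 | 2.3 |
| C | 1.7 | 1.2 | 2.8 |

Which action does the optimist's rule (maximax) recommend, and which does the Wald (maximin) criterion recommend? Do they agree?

Row maxima: A=2.0, B=2.3, C=2.8
Best best-case = 2.8 → C.
Row minima: A=1.1, B=1.3, C=1.2
Best worst-case = 1.3 → B.

maximax → C; maximin → B (disagree)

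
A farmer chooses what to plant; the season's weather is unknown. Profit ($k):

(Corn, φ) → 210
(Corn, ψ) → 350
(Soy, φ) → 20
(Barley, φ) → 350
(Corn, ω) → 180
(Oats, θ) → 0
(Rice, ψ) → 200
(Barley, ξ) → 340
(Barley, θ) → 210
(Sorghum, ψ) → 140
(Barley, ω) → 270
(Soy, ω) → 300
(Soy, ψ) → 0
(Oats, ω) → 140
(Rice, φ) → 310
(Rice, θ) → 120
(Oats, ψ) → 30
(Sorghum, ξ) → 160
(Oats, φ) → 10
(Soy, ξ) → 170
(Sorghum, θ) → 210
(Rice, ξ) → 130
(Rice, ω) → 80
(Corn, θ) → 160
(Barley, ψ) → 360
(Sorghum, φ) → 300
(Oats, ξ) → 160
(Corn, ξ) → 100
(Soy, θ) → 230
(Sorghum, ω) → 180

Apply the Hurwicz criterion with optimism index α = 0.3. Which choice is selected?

Barley

Corn: 0.3·350 + 0.7·100 = 175
Rice: 0.3·310 + 0.7·80 = 149
Oats: 0.3·160 + 0.7·0 = 48
Soy: 0.3·300 + 0.7·0 = 90
Barley: 0.3·360 + 0.7·210 = 255
Sorghum: 0.3·300 + 0.7·140 = 188
Highest Hurwicz score = 255 → Barley.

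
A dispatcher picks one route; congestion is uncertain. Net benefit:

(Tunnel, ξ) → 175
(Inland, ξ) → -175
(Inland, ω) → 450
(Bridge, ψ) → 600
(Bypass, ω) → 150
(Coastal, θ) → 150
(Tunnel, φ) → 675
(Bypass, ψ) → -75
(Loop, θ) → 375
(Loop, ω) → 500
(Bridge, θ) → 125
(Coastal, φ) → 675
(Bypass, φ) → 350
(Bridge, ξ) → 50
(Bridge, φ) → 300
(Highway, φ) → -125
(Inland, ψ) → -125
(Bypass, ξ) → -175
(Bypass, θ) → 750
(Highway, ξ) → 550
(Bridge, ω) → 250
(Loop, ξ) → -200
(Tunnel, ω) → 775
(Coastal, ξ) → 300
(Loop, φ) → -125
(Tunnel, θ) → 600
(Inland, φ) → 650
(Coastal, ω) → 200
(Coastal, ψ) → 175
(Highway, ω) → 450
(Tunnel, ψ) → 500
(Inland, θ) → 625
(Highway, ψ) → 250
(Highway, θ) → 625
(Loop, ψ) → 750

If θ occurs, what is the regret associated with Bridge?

625

Best payoff under θ is 750.
Regret = 750 − 125 = 625.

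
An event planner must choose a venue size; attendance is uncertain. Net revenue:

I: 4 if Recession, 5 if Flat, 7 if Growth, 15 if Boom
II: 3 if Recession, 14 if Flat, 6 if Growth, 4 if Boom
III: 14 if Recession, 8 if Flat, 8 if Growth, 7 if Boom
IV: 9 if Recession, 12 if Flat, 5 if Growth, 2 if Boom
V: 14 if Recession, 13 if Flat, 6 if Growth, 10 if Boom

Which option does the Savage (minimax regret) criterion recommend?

V

Column bests: Recession=14, Flat=14, Growth=8, Boom=15.
I regrets: 10, 9, 1, 0 → max 10
II regrets: 11, 0, 2, 11 → max 11
III regrets: 0, 6, 0, 8 → max 8
IV regrets: 5, 2, 3, 13 → max 13
V regrets: 0, 1, 2, 5 → max 5
Smallest max regret = 5 → V.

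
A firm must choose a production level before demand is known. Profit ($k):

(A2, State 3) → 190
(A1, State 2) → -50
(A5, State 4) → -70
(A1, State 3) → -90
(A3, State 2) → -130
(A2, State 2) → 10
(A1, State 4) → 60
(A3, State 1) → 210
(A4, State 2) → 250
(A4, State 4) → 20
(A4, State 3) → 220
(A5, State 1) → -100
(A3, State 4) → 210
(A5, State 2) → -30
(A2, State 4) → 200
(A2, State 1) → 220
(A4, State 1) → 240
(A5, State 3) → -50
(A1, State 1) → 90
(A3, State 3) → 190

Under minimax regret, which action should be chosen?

A4

Column bests: State 1=240, State 2=250, State 3=220, State 4=210.
A1 regrets: 150, 300, 310, 150 → max 310
A2 regrets: 20, 240, 30, 10 → max 240
A3 regrets: 30, 380, 30, 0 → max 380
A4 regrets: 0, 0, 0, 190 → max 190
A5 regrets: 340, 280, 270, 280 → max 340
Smallest max regret = 190 → A4.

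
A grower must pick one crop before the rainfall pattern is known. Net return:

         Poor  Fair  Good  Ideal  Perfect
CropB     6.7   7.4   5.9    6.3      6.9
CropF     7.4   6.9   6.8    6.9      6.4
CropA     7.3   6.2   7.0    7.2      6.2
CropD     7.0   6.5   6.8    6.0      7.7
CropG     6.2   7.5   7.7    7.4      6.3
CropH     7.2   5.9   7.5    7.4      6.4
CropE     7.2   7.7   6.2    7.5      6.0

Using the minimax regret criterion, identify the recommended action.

Column bests: Poor=7.4, Fair=7.7, Good=7.7, Ideal=7.5, Perfect=7.7.
CropB regrets: 0.7, 0.3, 1.8, 1.2, 0.8 → max 1.8
CropF regrets: 0.0, 0.8, 0.9, 0.6, 1.3 → max 1.3
CropA regrets: 0.1, 1.5, 0.7, 0.3, 1.5 → max 1.5
CropD regrets: 0.4, 1.2, 0.9, 1.5, 0.0 → max 1.5
CropG regrets: 1.2, 0.2, 0.0, 0.1, 1.4 → max 1.4
CropH regrets: 0.2, 1.8, 0.2, 0.1, 1.3 → max 1.8
CropE regrets: 0.2, 0.0, 1.5, 0.0, 1.7 → max 1.7
Smallest max regret = 1.3 → CropF.

CropF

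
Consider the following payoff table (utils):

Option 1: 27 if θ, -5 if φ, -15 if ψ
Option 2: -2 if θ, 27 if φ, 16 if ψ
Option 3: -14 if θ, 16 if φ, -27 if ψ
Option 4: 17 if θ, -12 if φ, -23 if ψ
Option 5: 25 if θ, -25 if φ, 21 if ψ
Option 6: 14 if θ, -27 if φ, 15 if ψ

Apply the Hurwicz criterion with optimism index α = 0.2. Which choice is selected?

Option 2

Option 1: 0.2·27 + 0.8·(-15) = -6.6
Option 2: 0.2·27 + 0.8·(-2) = 3.8
Option 3: 0.2·16 + 0.8·(-27) = -18.4
Option 4: 0.2·17 + 0.8·(-23) = -15
Option 5: 0.2·25 + 0.8·(-25) = -15
Option 6: 0.2·15 + 0.8·(-27) = -18.6
Highest Hurwicz score = 3.8 → Option 2.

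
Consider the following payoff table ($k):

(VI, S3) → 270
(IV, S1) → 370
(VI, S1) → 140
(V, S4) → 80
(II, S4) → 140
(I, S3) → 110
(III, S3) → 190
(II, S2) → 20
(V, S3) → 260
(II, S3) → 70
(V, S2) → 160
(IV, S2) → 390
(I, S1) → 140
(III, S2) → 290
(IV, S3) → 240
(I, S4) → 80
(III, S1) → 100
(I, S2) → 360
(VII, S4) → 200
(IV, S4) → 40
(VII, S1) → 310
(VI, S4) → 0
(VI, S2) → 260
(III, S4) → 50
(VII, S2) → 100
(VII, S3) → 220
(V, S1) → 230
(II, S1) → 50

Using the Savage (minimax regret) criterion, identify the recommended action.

Column bests: S1=370, S2=390, S3=270, S4=200.
I regrets: 230, 30, 160, 120 → max 230
II regrets: 320, 370, 200, 60 → max 370
III regrets: 270, 100, 80, 150 → max 270
IV regrets: 0, 0, 30, 160 → max 160
V regrets: 140, 230, 10, 120 → max 230
VI regrets: 230, 130, 0, 200 → max 230
VII regrets: 60, 290, 50, 0 → max 290
Smallest max regret = 160 → IV.

IV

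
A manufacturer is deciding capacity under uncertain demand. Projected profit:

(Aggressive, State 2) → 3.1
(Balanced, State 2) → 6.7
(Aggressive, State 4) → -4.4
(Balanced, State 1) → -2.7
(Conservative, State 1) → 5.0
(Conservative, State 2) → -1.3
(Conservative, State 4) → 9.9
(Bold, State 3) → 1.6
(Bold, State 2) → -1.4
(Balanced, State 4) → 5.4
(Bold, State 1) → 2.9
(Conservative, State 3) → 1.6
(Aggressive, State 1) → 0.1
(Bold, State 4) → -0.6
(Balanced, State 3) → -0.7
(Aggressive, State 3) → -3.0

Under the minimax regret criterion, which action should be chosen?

Column bests: State 1=5.0, State 2=6.7, State 3=1.6, State 4=9.9.
Conservative regrets: 0.0, 8.0, 0.0, 0.0 → max 8.0
Balanced regrets: 7.7, 0.0, 2.3, 4.5 → max 7.7
Aggressive regrets: 4.9, 3.6, 4.6, 14.3 → max 14.3
Bold regrets: 2.1, 8.1, 0.0, 10.5 → max 10.5
Smallest max regret = 7.7 → Balanced.

Balanced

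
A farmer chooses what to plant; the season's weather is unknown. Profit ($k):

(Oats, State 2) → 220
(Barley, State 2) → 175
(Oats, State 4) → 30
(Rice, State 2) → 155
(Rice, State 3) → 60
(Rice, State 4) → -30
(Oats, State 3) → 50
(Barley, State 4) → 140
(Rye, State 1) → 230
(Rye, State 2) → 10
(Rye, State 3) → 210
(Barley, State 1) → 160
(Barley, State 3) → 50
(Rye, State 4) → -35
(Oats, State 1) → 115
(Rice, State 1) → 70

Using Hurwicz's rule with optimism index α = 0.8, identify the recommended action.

Rye: 0.8·230 + 0.2·(-35) = 177
Oats: 0.8·220 + 0.2·30 = 182
Rice: 0.8·155 + 0.2·(-30) = 118
Barley: 0.8·175 + 0.2·50 = 150
Highest Hurwicz score = 182 → Oats.

Oats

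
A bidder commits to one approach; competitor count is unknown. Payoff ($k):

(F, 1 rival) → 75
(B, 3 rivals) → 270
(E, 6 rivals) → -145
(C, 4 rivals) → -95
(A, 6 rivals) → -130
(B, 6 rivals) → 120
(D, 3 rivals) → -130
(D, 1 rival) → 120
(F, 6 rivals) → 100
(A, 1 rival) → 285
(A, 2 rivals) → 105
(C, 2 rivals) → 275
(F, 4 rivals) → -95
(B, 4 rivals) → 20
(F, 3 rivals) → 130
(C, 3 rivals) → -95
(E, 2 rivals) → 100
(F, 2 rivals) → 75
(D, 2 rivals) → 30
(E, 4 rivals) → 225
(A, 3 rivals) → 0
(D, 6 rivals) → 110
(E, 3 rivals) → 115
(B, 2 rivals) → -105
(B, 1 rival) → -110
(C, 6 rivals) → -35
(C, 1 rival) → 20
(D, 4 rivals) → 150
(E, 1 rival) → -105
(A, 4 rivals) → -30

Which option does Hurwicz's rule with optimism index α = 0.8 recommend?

A

A: 0.8·285 + 0.2·(-130) = 202
B: 0.8·270 + 0.2·(-110) = 194
C: 0.8·275 + 0.2·(-95) = 201
D: 0.8·150 + 0.2·(-130) = 94
E: 0.8·225 + 0.2·(-145) = 151
F: 0.8·130 + 0.2·(-95) = 85
Highest Hurwicz score = 202 → A.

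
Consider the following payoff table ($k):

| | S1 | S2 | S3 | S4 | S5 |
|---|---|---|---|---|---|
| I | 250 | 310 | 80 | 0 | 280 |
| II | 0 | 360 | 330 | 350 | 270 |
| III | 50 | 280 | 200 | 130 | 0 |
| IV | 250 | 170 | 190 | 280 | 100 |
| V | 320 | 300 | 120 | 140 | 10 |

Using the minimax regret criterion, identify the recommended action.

IV

Column bests: S1=320, S2=360, S3=330, S4=350, S5=280.
I regrets: 70, 50, 250, 350, 0 → max 350
II regrets: 320, 0, 0, 0, 10 → max 320
III regrets: 270, 80, 130, 220, 280 → max 280
IV regrets: 70, 190, 140, 70, 180 → max 190
V regrets: 0, 60, 210, 210, 270 → max 270
Smallest max regret = 190 → IV.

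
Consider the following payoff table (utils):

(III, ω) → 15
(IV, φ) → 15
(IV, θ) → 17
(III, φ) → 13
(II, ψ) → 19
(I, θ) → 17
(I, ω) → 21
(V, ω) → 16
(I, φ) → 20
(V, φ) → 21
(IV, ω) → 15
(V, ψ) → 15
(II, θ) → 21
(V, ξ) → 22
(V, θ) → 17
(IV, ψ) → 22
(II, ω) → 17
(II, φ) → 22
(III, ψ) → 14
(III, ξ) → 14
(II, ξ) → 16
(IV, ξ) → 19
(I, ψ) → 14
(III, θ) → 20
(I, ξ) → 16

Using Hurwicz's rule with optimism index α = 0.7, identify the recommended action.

II

I: 0.7·21 + 0.3·14 = 18.9
II: 0.7·22 + 0.3·16 = 20.2
III: 0.7·20 + 0.3·13 = 17.9
IV: 0.7·22 + 0.3·15 = 19.9
V: 0.7·22 + 0.3·15 = 19.9
Highest Hurwicz score = 20.2 → II.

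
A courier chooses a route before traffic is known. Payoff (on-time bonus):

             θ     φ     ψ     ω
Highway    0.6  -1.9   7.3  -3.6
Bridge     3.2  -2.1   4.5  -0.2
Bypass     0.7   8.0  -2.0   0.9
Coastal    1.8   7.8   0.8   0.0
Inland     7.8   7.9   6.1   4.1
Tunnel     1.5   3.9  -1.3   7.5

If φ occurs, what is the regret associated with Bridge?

10.1

Best payoff under φ is 8.0.
Regret = 8.0 − (-2.1) = 10.1.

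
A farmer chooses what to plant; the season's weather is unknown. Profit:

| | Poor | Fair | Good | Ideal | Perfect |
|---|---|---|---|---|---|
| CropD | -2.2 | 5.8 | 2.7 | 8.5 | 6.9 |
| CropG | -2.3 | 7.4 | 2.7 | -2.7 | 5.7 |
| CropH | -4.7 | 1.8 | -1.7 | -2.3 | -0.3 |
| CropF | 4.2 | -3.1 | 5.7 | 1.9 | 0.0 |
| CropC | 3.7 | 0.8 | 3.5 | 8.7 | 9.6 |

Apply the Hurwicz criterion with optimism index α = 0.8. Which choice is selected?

CropD: 0.8·8.5 + 0.2·(-2.2) = 6.36
CropG: 0.8·7.4 + 0.2·(-2.7) = 5.38
CropH: 0.8·1.8 + 0.2·(-4.7) = 0.5
CropF: 0.8·5.7 + 0.2·(-3.1) = 3.94
CropC: 0.8·9.6 + 0.2·0.8 = 7.84
Highest Hurwicz score = 7.84 → CropC.

CropC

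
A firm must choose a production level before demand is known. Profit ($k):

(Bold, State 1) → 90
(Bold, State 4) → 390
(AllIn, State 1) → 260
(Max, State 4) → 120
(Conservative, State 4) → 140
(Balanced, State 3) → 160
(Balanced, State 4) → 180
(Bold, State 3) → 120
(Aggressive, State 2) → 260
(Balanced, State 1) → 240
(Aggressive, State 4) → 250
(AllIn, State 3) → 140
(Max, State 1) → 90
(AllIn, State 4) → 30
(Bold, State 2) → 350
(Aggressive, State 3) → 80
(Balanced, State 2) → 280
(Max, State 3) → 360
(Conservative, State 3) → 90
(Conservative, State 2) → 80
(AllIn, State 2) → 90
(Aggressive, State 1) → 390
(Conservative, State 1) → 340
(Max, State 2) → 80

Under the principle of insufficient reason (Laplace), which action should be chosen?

Aggressive

Row averages: Conservative=162.5, Balanced=215, Aggressive=245, Bold=237.5, AllIn=130, Max=162.5
Highest average = 245 → Aggressive.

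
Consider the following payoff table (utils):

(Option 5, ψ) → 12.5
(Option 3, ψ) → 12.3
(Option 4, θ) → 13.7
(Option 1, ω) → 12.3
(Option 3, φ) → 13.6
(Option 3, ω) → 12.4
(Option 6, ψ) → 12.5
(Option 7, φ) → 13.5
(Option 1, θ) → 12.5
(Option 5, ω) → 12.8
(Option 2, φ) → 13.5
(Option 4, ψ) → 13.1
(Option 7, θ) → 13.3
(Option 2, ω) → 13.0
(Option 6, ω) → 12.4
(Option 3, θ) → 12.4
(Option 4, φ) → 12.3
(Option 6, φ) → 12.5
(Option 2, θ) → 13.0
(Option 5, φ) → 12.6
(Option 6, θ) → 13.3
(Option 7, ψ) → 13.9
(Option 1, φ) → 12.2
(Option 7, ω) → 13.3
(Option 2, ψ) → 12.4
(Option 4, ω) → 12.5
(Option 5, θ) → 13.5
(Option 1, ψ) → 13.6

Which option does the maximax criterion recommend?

Option 7

Row maxima: Option 1=13.6, Option 2=13.5, Option 3=13.6, Option 4=13.7, Option 5=13.5, Option 6=13.3, Option 7=13.9
Best best-case = 13.9 → Option 7.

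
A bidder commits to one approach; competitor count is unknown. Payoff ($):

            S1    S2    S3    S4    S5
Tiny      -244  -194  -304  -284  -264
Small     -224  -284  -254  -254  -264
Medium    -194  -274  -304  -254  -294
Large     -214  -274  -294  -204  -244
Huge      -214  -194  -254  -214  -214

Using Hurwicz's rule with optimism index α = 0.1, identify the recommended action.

Huge

Tiny: 0.1·(-194) + 0.9·(-304) = -293
Small: 0.1·(-224) + 0.9·(-284) = -278
Medium: 0.1·(-194) + 0.9·(-304) = -293
Large: 0.1·(-204) + 0.9·(-294) = -285
Huge: 0.1·(-194) + 0.9·(-254) = -248
Highest Hurwicz score = -248 → Huge.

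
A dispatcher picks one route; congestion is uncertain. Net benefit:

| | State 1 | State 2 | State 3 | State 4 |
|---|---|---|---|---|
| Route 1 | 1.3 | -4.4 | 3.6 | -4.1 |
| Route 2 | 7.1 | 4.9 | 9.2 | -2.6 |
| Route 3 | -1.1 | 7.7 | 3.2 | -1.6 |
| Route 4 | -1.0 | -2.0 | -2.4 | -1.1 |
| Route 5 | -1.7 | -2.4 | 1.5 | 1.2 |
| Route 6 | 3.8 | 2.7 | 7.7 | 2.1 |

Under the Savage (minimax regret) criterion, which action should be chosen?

Column bests: State 1=7.1, State 2=7.7, State 3=9.2, State 4=2.1.
Route 1 regrets: 5.8, 12.1, 5.6, 6.2 → max 12.1
Route 2 regrets: 0.0, 2.8, 0.0, 4.7 → max 4.7
Route 3 regrets: 8.2, 0.0, 6.0, 3.7 → max 8.2
Route 4 regrets: 8.1, 9.7, 11.6, 3.2 → max 11.6
Route 5 regrets: 8.8, 10.1, 7.7, 0.9 → max 10.1
Route 6 regrets: 3.3, 5.0, 1.5, 0.0 → max 5.0
Smallest max regret = 4.7 → Route 2.

Route 2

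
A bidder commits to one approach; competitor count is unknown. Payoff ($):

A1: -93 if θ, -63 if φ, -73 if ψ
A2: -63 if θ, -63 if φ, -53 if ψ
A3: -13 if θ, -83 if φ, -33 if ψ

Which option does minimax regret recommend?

Column bests: θ=-13, φ=-63, ψ=-33.
A1 regrets: 80, 0, 40 → max 80
A2 regrets: 50, 0, 20 → max 50
A3 regrets: 0, 20, 0 → max 20
Smallest max regret = 20 → A3.

A3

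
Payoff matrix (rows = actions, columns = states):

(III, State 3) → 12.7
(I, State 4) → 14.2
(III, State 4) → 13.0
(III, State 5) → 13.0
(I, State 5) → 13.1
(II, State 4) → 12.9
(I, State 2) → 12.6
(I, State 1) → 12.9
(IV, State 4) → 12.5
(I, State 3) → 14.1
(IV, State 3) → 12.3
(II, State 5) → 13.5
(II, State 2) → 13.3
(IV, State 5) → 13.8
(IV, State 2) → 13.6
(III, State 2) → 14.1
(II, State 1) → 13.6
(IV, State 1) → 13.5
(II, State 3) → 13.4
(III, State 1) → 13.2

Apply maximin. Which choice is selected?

II

Row minima: I=12.6, II=12.9, III=12.7, IV=12.3
Best worst-case = 12.9 → II.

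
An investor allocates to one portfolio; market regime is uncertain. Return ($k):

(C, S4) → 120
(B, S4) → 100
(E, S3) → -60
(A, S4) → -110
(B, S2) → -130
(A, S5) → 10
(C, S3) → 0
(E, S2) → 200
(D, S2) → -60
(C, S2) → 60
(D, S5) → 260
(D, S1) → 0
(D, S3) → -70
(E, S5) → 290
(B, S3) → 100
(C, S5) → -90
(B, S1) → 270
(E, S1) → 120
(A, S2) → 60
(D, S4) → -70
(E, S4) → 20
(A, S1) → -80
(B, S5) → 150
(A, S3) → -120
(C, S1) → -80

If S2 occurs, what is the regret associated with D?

260

Best payoff under S2 is 200.
Regret = 200 − (-60) = 260.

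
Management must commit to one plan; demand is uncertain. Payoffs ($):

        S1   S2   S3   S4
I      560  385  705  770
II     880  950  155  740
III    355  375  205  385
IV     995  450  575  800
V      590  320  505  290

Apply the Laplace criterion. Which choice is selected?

IV

Row averages: I=605, II=681.25, III=330, IV=705, V=426.25
Highest average = 705 → IV.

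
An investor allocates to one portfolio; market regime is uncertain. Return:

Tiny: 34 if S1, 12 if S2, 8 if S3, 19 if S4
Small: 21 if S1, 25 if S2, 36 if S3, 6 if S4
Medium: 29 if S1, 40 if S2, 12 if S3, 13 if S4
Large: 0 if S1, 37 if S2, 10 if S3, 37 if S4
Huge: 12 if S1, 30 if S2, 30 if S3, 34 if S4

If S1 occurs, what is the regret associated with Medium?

5

Best payoff under S1 is 34.
Regret = 34 − 29 = 5.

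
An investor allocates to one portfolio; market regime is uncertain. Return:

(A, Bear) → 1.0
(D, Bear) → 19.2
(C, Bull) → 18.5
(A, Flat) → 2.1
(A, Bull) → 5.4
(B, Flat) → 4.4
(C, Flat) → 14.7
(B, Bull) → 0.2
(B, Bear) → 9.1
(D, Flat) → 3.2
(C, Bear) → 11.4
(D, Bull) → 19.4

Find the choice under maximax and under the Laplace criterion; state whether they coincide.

maximax → D; laplace → C (disagree)

Row maxima: A=5.4, B=9.1, C=18.5, D=19.4
Best best-case = 19.4 → D.
Row averages: A=17/6, B=137/30, C=223/15, D=209/15
Highest average = 223/15 → C.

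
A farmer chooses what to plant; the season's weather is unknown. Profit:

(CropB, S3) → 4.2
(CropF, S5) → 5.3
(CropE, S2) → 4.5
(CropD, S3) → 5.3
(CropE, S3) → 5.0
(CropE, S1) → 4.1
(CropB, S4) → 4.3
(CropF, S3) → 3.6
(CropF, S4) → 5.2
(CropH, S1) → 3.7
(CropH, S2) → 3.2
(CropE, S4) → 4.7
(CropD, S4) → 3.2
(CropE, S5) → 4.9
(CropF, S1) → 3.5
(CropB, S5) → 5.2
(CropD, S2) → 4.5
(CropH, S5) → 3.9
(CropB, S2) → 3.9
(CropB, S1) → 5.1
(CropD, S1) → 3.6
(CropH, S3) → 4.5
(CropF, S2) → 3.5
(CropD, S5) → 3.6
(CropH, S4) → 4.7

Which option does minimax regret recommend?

Column bests: S1=5.1, S2=4.5, S3=5.3, S4=5.2, S5=5.3.
CropH regrets: 1.4, 1.3, 0.8, 0.5, 1.4 → max 1.4
CropB regrets: 0.0, 0.6, 1.1, 0.9, 0.1 → max 1.1
CropD regrets: 1.5, 0.0, 0.0, 2.0, 1.7 → max 2.0
CropE regrets: 1.0, 0.0, 0.3, 0.5, 0.4 → max 1.0
CropF regrets: 1.6, 1.0, 1.7, 0.0, 0.0 → max 1.7
Smallest max regret = 1.0 → CropE.

CropE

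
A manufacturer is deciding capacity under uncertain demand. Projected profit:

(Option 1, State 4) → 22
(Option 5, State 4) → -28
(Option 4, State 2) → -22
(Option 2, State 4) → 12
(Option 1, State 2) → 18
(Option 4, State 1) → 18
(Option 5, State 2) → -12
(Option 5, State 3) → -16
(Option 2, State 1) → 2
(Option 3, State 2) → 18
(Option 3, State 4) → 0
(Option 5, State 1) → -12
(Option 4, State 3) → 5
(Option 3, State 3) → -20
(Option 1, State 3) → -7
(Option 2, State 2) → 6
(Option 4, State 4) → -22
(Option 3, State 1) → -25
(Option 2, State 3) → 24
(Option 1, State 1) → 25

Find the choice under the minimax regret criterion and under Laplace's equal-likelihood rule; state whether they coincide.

minimax regret → Option 2; laplace → Option 1 (disagree)

Column bests: State 1=25, State 2=18, State 3=24, State 4=22.
Option 1 regrets: 0, 0, 31, 0 → max 31
Option 2 regrets: 23, 12, 0, 10 → max 23
Option 3 regrets: 50, 0, 44, 22 → max 50
Option 4 regrets: 7, 40, 19, 44 → max 44
Option 5 regrets: 37, 30, 40, 50 → max 50
Smallest max regret = 23 → Option 2.
Row averages: Option 1=14.5, Option 2=11, Option 3=-6.75, Option 4=-5.25, Option 5=-17
Highest average = 14.5 → Option 1.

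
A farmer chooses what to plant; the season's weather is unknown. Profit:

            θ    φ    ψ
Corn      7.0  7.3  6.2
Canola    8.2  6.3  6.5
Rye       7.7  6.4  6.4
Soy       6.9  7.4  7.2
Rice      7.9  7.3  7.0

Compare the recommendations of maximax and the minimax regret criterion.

maximax → Canola; minimax regret → Rice (disagree)

Row maxima: Corn=7.3, Canola=8.2, Rye=7.7, Soy=7.4, Rice=7.9
Best best-case = 8.2 → Canola.
Column bests: θ=8.2, φ=7.4, ψ=7.2.
Corn regrets: 1.2, 0.1, 1.0 → max 1.2
Canola regrets: 0.0, 1.1, 0.7 → max 1.1
Rye regrets: 0.5, 1.0, 0.8 → max 1.0
Soy regrets: 1.3, 0.0, 0.0 → max 1.3
Rice regrets: 0.3, 0.1, 0.2 → max 0.3
Smallest max regret = 0.3 → Rice.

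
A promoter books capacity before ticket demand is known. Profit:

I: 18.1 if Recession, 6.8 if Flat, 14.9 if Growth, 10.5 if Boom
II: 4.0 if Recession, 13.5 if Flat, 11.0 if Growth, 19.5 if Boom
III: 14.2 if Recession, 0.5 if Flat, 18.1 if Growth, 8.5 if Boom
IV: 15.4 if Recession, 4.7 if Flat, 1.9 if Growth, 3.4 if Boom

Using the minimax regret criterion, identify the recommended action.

Column bests: Recession=18.1, Flat=13.5, Growth=18.1, Boom=19.5.
I regrets: 0.0, 6.7, 3.2, 9.0 → max 9.0
II regrets: 14.1, 0.0, 7.1, 0.0 → max 14.1
III regrets: 3.9, 13.0, 0.0, 11.0 → max 13.0
IV regrets: 2.7, 8.8, 16.2, 16.1 → max 16.2
Smallest max regret = 9.0 → I.

I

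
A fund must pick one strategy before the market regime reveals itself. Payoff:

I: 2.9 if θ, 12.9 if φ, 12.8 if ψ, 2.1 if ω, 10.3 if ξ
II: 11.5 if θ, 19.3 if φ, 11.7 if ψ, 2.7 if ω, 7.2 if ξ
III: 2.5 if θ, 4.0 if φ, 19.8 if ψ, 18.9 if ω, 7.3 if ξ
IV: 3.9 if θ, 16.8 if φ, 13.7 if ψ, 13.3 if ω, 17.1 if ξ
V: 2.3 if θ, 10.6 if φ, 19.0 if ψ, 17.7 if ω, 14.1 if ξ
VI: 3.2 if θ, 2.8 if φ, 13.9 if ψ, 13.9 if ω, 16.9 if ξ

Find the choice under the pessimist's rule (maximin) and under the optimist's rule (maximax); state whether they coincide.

maximin → IV; maximax → III (disagree)

Row minima: I=2.1, II=2.7, III=2.5, IV=3.9, V=2.3, VI=2.8
Best worst-case = 3.9 → IV.
Row maxima: I=12.9, II=19.3, III=19.8, IV=17.1, V=19.0, VI=16.9
Best best-case = 19.8 → III.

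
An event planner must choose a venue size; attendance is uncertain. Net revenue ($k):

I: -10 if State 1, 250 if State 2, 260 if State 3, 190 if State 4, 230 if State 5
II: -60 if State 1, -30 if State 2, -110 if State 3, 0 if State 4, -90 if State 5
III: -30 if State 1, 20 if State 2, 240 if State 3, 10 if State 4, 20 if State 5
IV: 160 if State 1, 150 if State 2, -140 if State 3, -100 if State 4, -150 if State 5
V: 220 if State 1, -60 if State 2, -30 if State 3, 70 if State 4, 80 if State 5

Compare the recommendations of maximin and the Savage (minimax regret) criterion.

Row minima: I=-10, II=-110, III=-30, IV=-150, V=-60
Best worst-case = -10 → I.
Column bests: State 1=220, State 2=250, State 3=260, State 4=190, State 5=230.
I regrets: 230, 0, 0, 0, 0 → max 230
II regrets: 280, 280, 370, 190, 320 → max 370
III regrets: 250, 230, 20, 180, 210 → max 250
IV regrets: 60, 100, 400, 290, 380 → max 400
V regrets: 0, 310, 290, 120, 150 → max 310
Smallest max regret = 230 → I.

maximin → I; minimax regret → I (agree)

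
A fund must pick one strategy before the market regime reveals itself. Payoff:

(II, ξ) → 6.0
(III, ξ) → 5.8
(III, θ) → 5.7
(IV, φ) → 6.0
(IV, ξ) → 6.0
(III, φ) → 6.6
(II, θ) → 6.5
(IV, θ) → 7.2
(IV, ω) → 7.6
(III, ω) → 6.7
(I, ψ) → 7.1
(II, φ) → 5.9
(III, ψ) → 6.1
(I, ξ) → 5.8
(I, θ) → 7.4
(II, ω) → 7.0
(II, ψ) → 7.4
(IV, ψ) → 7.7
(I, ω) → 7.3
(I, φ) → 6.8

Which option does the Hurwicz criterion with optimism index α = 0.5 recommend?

I: 0.5·7.4 + 0.5·5.8 = 6.6
II: 0.5·7.4 + 0.5·5.9 = 6.65
III: 0.5·6.7 + 0.5·5.7 = 6.2
IV: 0.5·7.7 + 0.5·6.0 = 6.85
Highest Hurwicz score = 6.85 → IV.

IV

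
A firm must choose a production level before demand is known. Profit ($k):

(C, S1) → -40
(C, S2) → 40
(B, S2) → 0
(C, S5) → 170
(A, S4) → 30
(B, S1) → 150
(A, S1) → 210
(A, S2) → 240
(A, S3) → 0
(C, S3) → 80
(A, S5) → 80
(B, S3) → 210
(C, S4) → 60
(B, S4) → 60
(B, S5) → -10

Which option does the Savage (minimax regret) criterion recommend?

Column bests: S1=210, S2=240, S3=210, S4=60, S5=170.
A regrets: 0, 0, 210, 30, 90 → max 210
B regrets: 60, 240, 0, 0, 180 → max 240
C regrets: 250, 200, 130, 0, 0 → max 250
Smallest max regret = 210 → A.

A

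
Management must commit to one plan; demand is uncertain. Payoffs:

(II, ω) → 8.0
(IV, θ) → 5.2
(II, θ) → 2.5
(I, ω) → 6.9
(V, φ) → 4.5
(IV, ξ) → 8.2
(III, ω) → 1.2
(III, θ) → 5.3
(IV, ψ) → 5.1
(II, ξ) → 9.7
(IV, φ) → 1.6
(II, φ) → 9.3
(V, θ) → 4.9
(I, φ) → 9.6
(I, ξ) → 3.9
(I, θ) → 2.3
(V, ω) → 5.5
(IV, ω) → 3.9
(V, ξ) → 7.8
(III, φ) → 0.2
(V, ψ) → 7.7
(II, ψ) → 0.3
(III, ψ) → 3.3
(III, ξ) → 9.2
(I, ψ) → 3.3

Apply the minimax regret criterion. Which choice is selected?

Column bests: θ=5.3, φ=9.6, ψ=7.7, ω=8.0, ξ=9.7.
I regrets: 3.0, 0.0, 4.4, 1.1, 5.8 → max 5.8
II regrets: 2.8, 0.3, 7.4, 0.0, 0.0 → max 7.4
III regrets: 0.0, 9.4, 4.4, 6.8, 0.5 → max 9.4
IV regrets: 0.1, 8.0, 2.6, 4.1, 1.5 → max 8.0
V regrets: 0.4, 5.1, 0.0, 2.5, 1.9 → max 5.1
Smallest max regret = 5.1 → V.

V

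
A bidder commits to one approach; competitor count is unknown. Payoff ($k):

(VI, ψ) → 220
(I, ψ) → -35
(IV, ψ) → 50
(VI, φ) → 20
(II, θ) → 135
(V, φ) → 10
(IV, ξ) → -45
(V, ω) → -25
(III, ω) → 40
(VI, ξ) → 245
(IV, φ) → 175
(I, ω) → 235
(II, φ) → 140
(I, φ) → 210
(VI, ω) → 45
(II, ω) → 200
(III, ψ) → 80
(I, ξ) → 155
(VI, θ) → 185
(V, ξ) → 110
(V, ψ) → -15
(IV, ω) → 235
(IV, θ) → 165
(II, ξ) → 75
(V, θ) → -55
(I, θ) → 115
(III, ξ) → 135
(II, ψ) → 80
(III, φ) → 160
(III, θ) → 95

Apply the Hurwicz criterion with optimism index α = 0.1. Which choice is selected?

II

I: 0.1·235 + 0.9·(-35) = -8
II: 0.1·200 + 0.9·75 = 87.5
III: 0.1·160 + 0.9·40 = 52
IV: 0.1·235 + 0.9·(-45) = -17
V: 0.1·110 + 0.9·(-55) = -38.5
VI: 0.1·245 + 0.9·20 = 42.5
Highest Hurwicz score = 87.5 → II.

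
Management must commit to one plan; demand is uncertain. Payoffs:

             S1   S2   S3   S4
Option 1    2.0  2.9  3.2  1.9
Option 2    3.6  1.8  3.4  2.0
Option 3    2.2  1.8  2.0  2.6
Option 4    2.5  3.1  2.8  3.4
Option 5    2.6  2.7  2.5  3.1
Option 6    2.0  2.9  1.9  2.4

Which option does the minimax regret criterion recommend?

Column bests: S1=3.6, S2=3.1, S3=3.4, S4=3.4.
Option 1 regrets: 1.6, 0.2, 0.2, 1.5 → max 1.6
Option 2 regrets: 0.0, 1.3, 0.0, 1.4 → max 1.4
Option 3 regrets: 1.4, 1.3, 1.4, 0.8 → max 1.4
Option 4 regrets: 1.1, 0.0, 0.6, 0.0 → max 1.1
Option 5 regrets: 1.0, 0.4, 0.9, 0.3 → max 1.0
Option 6 regrets: 1.6, 0.2, 1.5, 1.0 → max 1.6
Smallest max regret = 1.0 → Option 5.

Option 5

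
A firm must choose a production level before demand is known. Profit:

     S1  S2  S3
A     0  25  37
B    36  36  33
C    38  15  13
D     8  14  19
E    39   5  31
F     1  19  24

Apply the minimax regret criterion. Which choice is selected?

B

Column bests: S1=39, S2=36, S3=37.
A regrets: 39, 11, 0 → max 39
B regrets: 3, 0, 4 → max 4
C regrets: 1, 21, 24 → max 24
D regrets: 31, 22, 18 → max 31
E regrets: 0, 31, 6 → max 31
F regrets: 38, 17, 13 → max 38
Smallest max regret = 4 → B.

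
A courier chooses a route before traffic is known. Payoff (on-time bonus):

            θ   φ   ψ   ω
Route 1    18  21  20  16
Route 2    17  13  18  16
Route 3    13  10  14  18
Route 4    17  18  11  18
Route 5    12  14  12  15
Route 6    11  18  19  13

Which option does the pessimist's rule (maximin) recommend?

Row minima: Route 1=16, Route 2=13, Route 3=10, Route 4=11, Route 5=12, Route 6=11
Best worst-case = 16 → Route 1.

Route 1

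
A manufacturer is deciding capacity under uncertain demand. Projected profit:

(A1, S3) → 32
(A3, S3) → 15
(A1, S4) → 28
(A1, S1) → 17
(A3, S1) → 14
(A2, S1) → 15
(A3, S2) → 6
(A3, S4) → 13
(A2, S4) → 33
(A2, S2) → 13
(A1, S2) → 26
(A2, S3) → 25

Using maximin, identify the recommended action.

Row minima: A1=17, A2=13, A3=6
Best worst-case = 17 → A1.

A1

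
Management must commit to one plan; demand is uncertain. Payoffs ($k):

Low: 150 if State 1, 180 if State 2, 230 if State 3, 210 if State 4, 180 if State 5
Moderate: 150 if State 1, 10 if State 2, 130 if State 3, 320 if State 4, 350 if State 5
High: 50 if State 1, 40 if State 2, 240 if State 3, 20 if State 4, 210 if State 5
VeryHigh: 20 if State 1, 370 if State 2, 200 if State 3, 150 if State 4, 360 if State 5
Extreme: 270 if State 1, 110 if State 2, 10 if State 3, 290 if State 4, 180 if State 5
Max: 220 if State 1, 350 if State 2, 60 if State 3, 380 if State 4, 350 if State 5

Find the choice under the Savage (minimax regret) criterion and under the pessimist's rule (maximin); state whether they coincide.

Column bests: State 1=270, State 2=370, State 3=240, State 4=380, State 5=360.
Low regrets: 120, 190, 10, 170, 180 → max 190
Moderate regrets: 120, 360, 110, 60, 10 → max 360
High regrets: 220, 330, 0, 360, 150 → max 360
VeryHigh regrets: 250, 0, 40, 230, 0 → max 250
Extreme regrets: 0, 260, 230, 90, 180 → max 260
Max regrets: 50, 20, 180, 0, 10 → max 180
Smallest max regret = 180 → Max.
Row minima: Low=150, Moderate=10, High=20, VeryHigh=20, Extreme=10, Max=60
Best worst-case = 150 → Low.

minimax regret → Max; maximin → Low (disagree)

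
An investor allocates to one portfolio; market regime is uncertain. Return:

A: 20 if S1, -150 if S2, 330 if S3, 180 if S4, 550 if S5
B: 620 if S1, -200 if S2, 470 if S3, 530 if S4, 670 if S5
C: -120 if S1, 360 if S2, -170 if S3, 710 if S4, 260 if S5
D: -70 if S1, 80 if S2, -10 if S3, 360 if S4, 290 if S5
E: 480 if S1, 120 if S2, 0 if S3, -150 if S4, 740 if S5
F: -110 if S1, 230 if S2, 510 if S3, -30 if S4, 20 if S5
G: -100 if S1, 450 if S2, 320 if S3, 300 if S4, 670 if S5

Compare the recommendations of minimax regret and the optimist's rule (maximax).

Column bests: S1=620, S2=450, S3=510, S4=710, S5=740.
A regrets: 600, 600, 180, 530, 190 → max 600
B regrets: 0, 650, 40, 180, 70 → max 650
C regrets: 740, 90, 680, 0, 480 → max 740
D regrets: 690, 370, 520, 350, 450 → max 690
E regrets: 140, 330, 510, 860, 0 → max 860
F regrets: 730, 220, 0, 740, 720 → max 740
G regrets: 720, 0, 190, 410, 70 → max 720
Smallest max regret = 600 → A.
Row maxima: A=550, B=670, C=710, D=360, E=740, F=510, G=670
Best best-case = 740 → E.

minimax regret → A; maximax → E (disagree)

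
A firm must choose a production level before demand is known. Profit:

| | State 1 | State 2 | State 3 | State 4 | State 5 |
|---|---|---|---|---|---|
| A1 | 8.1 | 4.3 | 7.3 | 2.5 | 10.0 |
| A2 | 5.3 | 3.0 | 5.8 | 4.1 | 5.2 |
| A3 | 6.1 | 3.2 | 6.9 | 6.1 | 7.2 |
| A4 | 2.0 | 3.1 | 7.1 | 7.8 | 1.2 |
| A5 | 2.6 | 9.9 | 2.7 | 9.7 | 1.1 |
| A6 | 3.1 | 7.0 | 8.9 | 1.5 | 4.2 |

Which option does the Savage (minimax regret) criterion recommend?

A3

Column bests: State 1=8.1, State 2=9.9, State 3=8.9, State 4=9.7, State 5=10.0.
A1 regrets: 0.0, 5.6, 1.6, 7.2, 0.0 → max 7.2
A2 regrets: 2.8, 6.9, 3.1, 5.6, 4.8 → max 6.9
A3 regrets: 2.0, 6.7, 2.0, 3.6, 2.8 → max 6.7
A4 regrets: 6.1, 6.8, 1.8, 1.9, 8.8 → max 8.8
A5 regrets: 5.5, 0.0, 6.2, 0.0, 8.9 → max 8.9
A6 regrets: 5.0, 2.9, 0.0, 8.2, 5.8 → max 8.2
Smallest max regret = 6.7 → A3.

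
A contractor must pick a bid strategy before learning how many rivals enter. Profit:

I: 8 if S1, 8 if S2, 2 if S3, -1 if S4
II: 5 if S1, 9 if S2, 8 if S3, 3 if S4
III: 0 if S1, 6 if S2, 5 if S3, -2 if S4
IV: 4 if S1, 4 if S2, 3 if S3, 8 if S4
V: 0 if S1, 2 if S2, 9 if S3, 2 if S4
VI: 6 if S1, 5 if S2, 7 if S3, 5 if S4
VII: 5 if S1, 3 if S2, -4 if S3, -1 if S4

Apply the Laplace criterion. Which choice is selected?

II

Row averages: I=4.25, II=6.25, III=2.25, IV=4.75, V=3.25, VI=5.75, VII=0.75
Highest average = 6.25 → II.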